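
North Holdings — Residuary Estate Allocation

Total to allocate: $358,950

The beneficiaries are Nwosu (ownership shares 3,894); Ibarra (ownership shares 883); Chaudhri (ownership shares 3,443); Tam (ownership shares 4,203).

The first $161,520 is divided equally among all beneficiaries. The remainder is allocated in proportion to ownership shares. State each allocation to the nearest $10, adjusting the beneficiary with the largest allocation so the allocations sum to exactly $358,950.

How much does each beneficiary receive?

First tranche $161,520 split equally: $40,380 each.
Remainder $197,430 by ownership shares (total 12,423): Nwosu 61,884.60 → $61,880; Ibarra 14,032.90 → $14,030; Chaudhri 54,717.18 → $54,720; Tam 66,795.32 → $66,800.
Totals: Nwosu $40,380 + $61,880 = $102,260; Ibarra $40,380 + $14,030 = $54,410; Chaudhri $40,380 + $54,720 = $95,100; Tam $40,380 + $66,800 = $107,180.

Nwosu: $102,260 · Ibarra: $54,410 · Chaudhri: $95,100 · Tam: $107,180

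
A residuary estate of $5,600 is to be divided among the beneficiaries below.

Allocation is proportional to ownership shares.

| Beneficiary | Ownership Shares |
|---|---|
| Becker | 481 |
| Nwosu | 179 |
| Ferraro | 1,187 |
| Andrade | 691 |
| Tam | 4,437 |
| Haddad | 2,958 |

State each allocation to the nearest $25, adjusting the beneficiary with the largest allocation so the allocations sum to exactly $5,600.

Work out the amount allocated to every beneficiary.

Ownership shares total: 9,933.
Pro-rata amounts: Becker 481/9,933 × $5,600 = 271.18; Nwosu 179/9,933 × $5,600 = 100.92; Ferraro 1,187/9,933 × $5,600 = 669.20; Andrade 691/9,933 × $5,600 = 389.57; Tam 4,437/9,933 × $5,600 = 2,501.48; Haddad 2,958/9,933 × $5,600 = 1,667.65.
Rounded to nearest $25: Becker $275; Nwosu $100; Ferraro $675; Andrade $400; Tam $2,500; Haddad $1,675. Sum = $5,625.
Difference $5,600 − $5,625 = −$25 applied to largest allocation (Tam): Tam becomes $2,475.

Becker: $275 | Nwosu: $100 | Ferraro: $675 | Andrade: $400 | Tam: $2,475 | Haddad: $1,675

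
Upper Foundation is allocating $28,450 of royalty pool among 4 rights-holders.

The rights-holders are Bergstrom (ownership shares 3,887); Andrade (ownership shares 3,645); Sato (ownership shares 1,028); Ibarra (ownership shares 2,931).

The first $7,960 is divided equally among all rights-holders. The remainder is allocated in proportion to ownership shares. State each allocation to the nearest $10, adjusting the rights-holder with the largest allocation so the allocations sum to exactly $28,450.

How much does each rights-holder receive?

First tranche $7,960 split equally: $1,990 each.
Remainder $20,490 by ownership shares (total 11,491): Bergstrom 6,931.04 → $6,930; Andrade 6,499.53 → $6,500; Sato 1,833.06 → $1,830; Ibarra 5,226.37 → $5,230.
Totals: Bergstrom $1,990 + $6,930 = $8,920; Andrade $1,990 + $6,500 = $8,490; Sato $1,990 + $1,830 = $3,820; Ibarra $1,990 + $5,230 = $7,220.

Bergstrom: $8,920 · Andrade: $8,490 · Sato: $3,820 · Ibarra: $7,220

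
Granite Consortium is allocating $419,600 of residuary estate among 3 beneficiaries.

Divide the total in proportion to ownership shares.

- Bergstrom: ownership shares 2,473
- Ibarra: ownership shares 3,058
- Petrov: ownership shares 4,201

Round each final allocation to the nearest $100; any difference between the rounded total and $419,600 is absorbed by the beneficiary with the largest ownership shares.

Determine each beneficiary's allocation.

Bergstrom: $106,600 | Ibarra: $131,800 | Petrov: $181,200

Ownership shares total: 9,732.
Raw shares: Bergstrom 2,473/9,732 × $419,600 = 106,624.62; Ibarra 3,058/9,732 × $419,600 = 131,847.18; Petrov 4,201/9,732 × $419,600 = 181,128.20.
After rounding ($100): Bergstrom $106,600; Ibarra $131,800; Petrov $181,100. Sum = $419,500.
Difference $419,600 − $419,500 = +$100 applied to largest ownership shares (Petrov): Petrov becomes $181,200.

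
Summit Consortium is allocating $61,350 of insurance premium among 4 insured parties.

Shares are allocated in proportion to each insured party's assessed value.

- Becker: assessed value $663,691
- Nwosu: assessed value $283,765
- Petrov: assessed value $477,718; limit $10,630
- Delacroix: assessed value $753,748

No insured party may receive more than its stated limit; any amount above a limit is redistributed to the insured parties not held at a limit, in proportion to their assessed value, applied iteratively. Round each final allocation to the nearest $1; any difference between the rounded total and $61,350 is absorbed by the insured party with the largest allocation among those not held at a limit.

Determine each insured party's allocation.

Becker: $19,787; Nwosu: $8,460; Petrov: $10,630; Delacroix: $22,473

Combined assessed value = 2,178,922.
Pro-rata shares before constraints: Becker 18,686.97; Nwosu 7,989.72; Petrov 13,450.69; Delacroix 21,222.62.
Held at cap: Petrov ($10,630); residual $50,720 reallocated over remaining assessed value 1,701,204.
Shares after redistribution: Becker 19,787.40 → $19,787; Nwosu 8,460.22 → $8,460; Delacroix 22,472.38 → $22,472.
Rounding difference +$1 applied to Delacroix → $22,473.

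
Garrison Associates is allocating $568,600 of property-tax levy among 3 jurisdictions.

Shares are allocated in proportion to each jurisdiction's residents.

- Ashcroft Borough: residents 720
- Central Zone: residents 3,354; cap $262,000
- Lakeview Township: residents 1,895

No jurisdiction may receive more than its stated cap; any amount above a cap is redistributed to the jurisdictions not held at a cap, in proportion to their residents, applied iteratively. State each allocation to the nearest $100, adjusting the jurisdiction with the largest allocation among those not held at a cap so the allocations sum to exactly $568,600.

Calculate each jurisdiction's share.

Sum of residents: 5,969.
Unconstrained shares: Ashcroft Borough 68,586.36; Central Zone 319,498.14; Lakeview Township 180,515.50.
Held at cap: Central Zone ($262,000); residual $306,600 reallocated over remaining residents 2,615.
Remaining shares: Ashcroft Borough 84,417.59 → $84,400; Lakeview Township 222,182.41 → $222,200.

Ashcroft Borough: $84,400 | Central Zone: $262,000 | Lakeview Township: $222,200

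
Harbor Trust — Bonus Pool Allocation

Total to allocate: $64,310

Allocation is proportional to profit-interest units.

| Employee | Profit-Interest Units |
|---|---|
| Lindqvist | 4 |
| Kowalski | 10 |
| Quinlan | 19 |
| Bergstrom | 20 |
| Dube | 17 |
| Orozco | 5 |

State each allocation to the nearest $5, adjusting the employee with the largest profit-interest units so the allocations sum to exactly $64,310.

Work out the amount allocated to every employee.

Sum of profit-interest units: 4 + 10 + 19 + 20 + 17 + 5 = 75.
Pro-rata amounts: Lindqvist 3,429.87; Kowalski 8,574.67; Quinlan 16,291.87; Bergstrom 17,149.33; Dube 14,576.93; Orozco 4,287.33.
After rounding ($5): Lindqvist $3,430; Kowalski $8,575; Quinlan $16,290; Bergstrom $17,150; Dube $14,575; Orozco $4,285. Sum = $64,305.
Difference $64,310 − $64,305 = +$5 applied to largest profit-interest units (Bergstrom): Bergstrom becomes $17,155.

Lindqvist: $3,430 | Kowalski: $8,575 | Quinlan: $16,290 | Bergstrom: $17,155 | Dube: $14,575 | Orozco: $4,285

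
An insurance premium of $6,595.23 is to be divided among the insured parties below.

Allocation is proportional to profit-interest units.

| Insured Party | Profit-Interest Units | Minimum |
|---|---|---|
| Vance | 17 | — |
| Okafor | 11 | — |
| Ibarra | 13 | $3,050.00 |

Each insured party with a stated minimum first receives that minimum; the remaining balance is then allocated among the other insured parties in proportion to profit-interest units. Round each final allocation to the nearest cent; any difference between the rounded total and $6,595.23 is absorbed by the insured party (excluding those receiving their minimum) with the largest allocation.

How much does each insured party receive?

Fund the minimums — Ibarra $3,050.00. Residual $3,545.23.
Residual split over remaining profit-interest units 28: Vance 2,152.4611 → $2,152.46; Okafor 1,392.7689 → $1,392.77.

Vance: $2,152.46 | Okafor: $1,392.77 | Ibarra: $3,050.00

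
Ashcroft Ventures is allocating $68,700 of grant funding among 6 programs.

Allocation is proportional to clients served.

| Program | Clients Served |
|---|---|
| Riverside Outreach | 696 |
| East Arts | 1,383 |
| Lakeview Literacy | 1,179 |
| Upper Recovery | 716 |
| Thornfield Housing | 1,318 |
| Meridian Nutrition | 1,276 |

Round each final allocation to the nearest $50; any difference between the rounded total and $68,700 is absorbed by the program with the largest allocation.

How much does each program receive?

Combined clients served = 6,568.
Pro-rata amounts: Riverside Outreach 696/6,568 × $68,700 = 7,280.02; East Arts 1,383/6,568 × $68,700 = 14,465.91; Lakeview Literacy 1,179/6,568 × $68,700 = 12,332.11; Upper Recovery 716/6,568 × $68,700 = 7,489.22; Thornfield Housing 1,318/6,568 × $68,700 = 13,786.02; Meridian Nutrition 1,276/6,568 × $68,700 = 13,346.71.
Rounded to nearest $50: Riverside Outreach $7,300; East Arts $14,450; Lakeview Literacy $12,350; Upper Recovery $7,500; Thornfield Housing $13,800; Meridian Nutrition $13,350. Sum = $68,750.
Difference $68,700 − $68,750 = −$50 applied to largest allocation (East Arts): East Arts becomes $14,400.

Riverside Outreach: $7,300 · East Arts: $14,400 · Lakeview Literacy: $12,350 · Upper Recovery: $7,500 · Thornfield Housing: $13,800 · Meridian Nutrition: $13,350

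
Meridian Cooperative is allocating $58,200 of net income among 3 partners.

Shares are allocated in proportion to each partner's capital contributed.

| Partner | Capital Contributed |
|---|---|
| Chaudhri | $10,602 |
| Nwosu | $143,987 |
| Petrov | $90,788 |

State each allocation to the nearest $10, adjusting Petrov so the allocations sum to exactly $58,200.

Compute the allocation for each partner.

Chaudhri: $2,510 · Nwosu: $34,150 · Petrov: $21,540

Total capital contributed = 245,377.
Unrounded shares: Chaudhri 10,602/245,377 × $58,200 = 2,514.65; Nwosu 143,987/245,377 × $58,200 = 34,151.71; Petrov 90,788/245,377 × $58,200 = 21,533.65.
After rounding ($10): Chaudhri $2,510; Nwosu $34,150; Petrov $21,530. Sum = $58,190.
Difference $58,200 − $58,190 = +$10 applied to Petrov: Petrov becomes $21,540.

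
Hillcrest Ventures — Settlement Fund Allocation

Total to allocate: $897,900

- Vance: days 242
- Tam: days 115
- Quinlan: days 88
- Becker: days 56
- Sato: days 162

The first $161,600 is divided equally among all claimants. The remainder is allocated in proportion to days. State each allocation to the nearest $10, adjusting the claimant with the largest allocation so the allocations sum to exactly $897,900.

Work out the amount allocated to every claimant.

First tranche $161,600 split equally: $32,320 each.
Remainder $736,300 by days (total 663): Vance 268,755.05 → $268,760; Tam 127,714.18 → $127,710; Quinlan 97,729.11 → $97,730; Becker 62,191.25 → $62,190; Sato 179,910.41 → $179,910.
Totals: Vance $32,320 + $268,760 = $301,080; Tam $32,320 + $127,710 = $160,030; Quinlan $32,320 + $97,730 = $130,050; Becker $32,320 + $62,190 = $94,510; Sato $32,320 + $179,910 = $212,230.

Vance: $301,080 · Tam: $160,030 · Quinlan: $130,050 · Becker: $94,510 · Sato: $212,230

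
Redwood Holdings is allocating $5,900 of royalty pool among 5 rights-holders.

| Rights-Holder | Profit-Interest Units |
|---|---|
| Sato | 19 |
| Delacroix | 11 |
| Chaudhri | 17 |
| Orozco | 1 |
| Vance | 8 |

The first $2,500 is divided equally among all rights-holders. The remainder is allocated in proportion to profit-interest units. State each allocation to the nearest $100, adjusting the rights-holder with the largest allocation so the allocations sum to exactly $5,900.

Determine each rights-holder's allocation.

First tranche $2,500 split equally: $500 each.
Remainder $3,400 by profit-interest units (total 56): Sato 1,153.57 → $1,200; Delacroix 667.86 → $700; Chaudhri 1,032.14 → $1,000; Orozco 60.71 → $100; Vance 485.71 → $500.
Rounding difference −$100 on remainder applied to Sato.
Totals: Sato $500 + $1,100 = $1,600; Delacroix $500 + $700 = $1,200; Chaudhri $500 + $1,000 = $1,500; Orozco $500 + $100 = $600; Vance $500 + $500 = $1,000.

Sato: $1,600 | Delacroix: $1,200 | Chaudhri: $1,500 | Orozco: $600 | Vance: $1,000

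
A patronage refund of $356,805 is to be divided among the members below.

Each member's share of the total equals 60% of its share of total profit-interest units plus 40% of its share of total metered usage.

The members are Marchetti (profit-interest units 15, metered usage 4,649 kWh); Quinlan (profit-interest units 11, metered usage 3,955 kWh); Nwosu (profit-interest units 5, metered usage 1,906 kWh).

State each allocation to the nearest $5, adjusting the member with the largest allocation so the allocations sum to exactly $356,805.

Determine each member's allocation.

Marchetti: $166,725 | Quinlan: $129,670 | Nwosu: $60,410

Profit-interest units total 31; metered usage total 10,510.
Blended shares (60% profit-interest units + 40% metered usage): Marchetti 0.4673; Quinlan 0.3634; Nwosu 0.1693.
Proportional shares: Marchetti 166,720.29; Quinlan 129,672.41; Nwosu 60,412.31.
After rounding ($5): Marchetti $166,720; Quinlan $129,670; Nwosu $60,410. Sum = $356,800.
Difference $356,805 − $356,800 = +$5 applied to largest allocation (Marchetti): Marchetti becomes $166,725.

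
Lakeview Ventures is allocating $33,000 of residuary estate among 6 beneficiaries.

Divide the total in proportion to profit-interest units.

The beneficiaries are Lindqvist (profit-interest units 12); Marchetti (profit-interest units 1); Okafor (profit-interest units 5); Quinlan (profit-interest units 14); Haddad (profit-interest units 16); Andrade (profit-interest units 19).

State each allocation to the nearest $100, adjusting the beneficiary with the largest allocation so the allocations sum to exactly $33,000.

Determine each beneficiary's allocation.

Profit-interest units total: 67.
Pro-rata amounts: Lindqvist 12/67 × $33,000 = 5,910.45; Marchetti 1/67 × $33,000 = 492.54; Okafor 5/67 × $33,000 = 2,462.69; Quinlan 14/67 × $33,000 = 6,895.52; Haddad 16/67 × $33,000 = 7,880.60; Andrade 19/67 × $33,000 = 9,358.21.
Rounded to nearest $100: Lindqvist $5,900; Marchetti $500; Okafor $2,500; Quinlan $6,900; Haddad $7,900; Andrade $9,400. Sum = $33,100.
Difference $33,000 − $33,100 = −$100 applied to largest allocation (Andrade): Andrade becomes $9,300.

Lindqvist: $5,900 · Marchetti: $500 · Okafor: $2,500 · Quinlan: $6,900 · Haddad: $7,900 · Andrade: $9,300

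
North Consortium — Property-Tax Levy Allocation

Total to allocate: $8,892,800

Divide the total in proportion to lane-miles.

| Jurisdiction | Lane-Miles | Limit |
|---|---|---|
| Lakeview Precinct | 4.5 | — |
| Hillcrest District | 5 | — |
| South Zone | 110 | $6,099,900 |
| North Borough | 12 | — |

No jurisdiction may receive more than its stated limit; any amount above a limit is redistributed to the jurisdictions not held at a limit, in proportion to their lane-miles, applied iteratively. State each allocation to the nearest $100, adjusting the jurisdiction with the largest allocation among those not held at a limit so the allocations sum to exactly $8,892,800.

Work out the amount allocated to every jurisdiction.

Sum of lane-miles: 131.5.
Proportional shares (ignoring caps): Lakeview Precinct 304,316.35; Hillcrest District 338,129.28; South Zone 7,438,844.11; North Borough 811,510.27.
Cap binds for South Zone ($6,099,900); balance $2,792,900 reallocated over remaining lane-miles 21.5.
Redistributed shares: Lakeview Precinct 584,560.47 → $584,600; Hillcrest District 649,511.63 → $649,500; North Borough 1,558,827.91 → $1,558,800.

Lakeview Precinct: $584,600; Hillcrest District: $649,500; South Zone: $6,099,900; North Borough: $1,558,800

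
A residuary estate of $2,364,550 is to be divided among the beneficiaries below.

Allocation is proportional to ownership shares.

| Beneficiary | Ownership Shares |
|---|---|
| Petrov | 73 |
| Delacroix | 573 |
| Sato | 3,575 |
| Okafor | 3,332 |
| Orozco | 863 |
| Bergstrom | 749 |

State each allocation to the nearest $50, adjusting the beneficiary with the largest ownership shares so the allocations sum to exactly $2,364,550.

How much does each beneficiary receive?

Sum of ownership shares: 9,165.
Proportional shares: Petrov 73/9,165 × $2,364,550 = 18,833.84; Delacroix 573/9,165 × $2,364,550 = 147,832.75; Sato 3,575/9,165 × $2,364,550 = 922,342.20; Okafor 3,332/9,165 × $2,364,550 = 859,648.73; Orozco 863/9,165 × $2,364,550 = 222,652.12; Bergstrom 749/9,165 × $2,364,550 = 193,240.37.
At nearest $50: Petrov $18,850; Delacroix $147,850; Sato $922,350; Okafor $859,650; Orozco $222,650; Bergstrom $193,250. Sum = $2,364,600.
Difference $2,364,550 − $2,364,600 = −$50 applied to largest ownership shares (Sato): Sato becomes $922,300.

Petrov: $18,850; Delacroix: $147,850; Sato: $922,300; Okafor: $859,650; Orozco: $222,650; Bergstrom: $193,250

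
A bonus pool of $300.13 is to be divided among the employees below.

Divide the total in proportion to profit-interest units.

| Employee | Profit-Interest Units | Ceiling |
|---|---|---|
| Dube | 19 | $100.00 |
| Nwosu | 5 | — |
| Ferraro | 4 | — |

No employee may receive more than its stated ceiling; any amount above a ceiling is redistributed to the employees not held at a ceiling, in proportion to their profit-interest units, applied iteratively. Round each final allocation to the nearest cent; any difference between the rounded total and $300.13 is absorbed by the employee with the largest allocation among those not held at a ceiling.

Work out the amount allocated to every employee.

Combined profit-interest units = 28.
Unconstrained shares: Dube 203.6596; Nwosu 53.5946; Ferraro 42.8757.
Held at cap: Dube ($100.00); residual $200.13 reallocated over remaining profit-interest units 9.
Shares after redistribution: Nwosu 111.1833 → $111.18; Ferraro 88.9467 → $88.95.

Dube: $100.00 | Nwosu: $111.18 | Ferraro: $88.95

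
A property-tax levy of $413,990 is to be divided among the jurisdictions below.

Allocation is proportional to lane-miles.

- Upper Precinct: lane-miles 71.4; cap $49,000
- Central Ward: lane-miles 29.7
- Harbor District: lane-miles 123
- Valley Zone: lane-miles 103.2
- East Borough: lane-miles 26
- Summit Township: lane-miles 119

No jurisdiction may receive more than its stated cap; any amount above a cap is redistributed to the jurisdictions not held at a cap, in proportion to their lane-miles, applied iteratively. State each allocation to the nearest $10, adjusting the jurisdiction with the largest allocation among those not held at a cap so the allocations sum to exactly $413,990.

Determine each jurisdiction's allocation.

Upper Precinct: $49,000 · Central Ward: $27,040 · Harbor District: $111,980 · Valley Zone: $93,960 · East Borough: $23,670 · Summit Township: $108,340

Lane-miles total: 472.3.
Unconstrained shares: Upper Precinct 62,584.98; Central Ward 26,033.25; Harbor District 107,814.46; Valley Zone 90,458.96; East Borough 22,790.05; Summit Township 104,308.30.
Capped: Upper Precinct ($49,000); remaining pool $364,990 reallocated over remaining lane-miles 400.9.
Remaining shares: Central Ward 27,039.67 → $27,040; Harbor District 111,982.46 → $111,980; Valley Zone 93,956.02 → $93,960; East Borough 23,671.09 → $23,670; Summit Township 108,340.76 → $108,340.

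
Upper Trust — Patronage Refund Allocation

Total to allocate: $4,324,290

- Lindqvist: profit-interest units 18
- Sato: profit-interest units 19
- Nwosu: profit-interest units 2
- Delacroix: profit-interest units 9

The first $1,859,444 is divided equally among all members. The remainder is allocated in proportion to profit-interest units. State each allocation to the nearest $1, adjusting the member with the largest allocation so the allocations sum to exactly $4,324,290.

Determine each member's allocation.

Lindqvist: $1,389,178 · Sato: $1,440,529 · Nwosu: $567,563 · Delacroix: $927,020

$1,859,444 shared equally gives $464,861 per member.
Remainder $2,464,846 by profit-interest units (total 48): Lindqvist 924,317.25 → $924,317; Sato 975,668.21 → $975,668; Nwosu 102,701.92 → $102,702; Delacroix 462,158.62 → $462,159.
Totals: Lindqvist $464,861 + $924,317 = $1,389,178; Sato $464,861 + $975,668 = $1,440,529; Nwosu $464,861 + $102,702 = $567,563; Delacroix $464,861 + $462,159 = $927,020.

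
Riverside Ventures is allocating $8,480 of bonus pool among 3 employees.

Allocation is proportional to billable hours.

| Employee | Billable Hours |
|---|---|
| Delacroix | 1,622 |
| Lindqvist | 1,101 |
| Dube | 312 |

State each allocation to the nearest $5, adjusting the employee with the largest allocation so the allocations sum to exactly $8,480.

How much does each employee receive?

Delacroix: $4,535 | Lindqvist: $3,075 | Dube: $870

Combined billable hours = 3,035.
Proportional shares: Delacroix 1,622/3,035 × $8,480 = 4,531.98; Lindqvist 1,101/3,035 × $8,480 = 3,076.27; Dube 312/3,035 × $8,480 = 871.75.
Rounded to nearest $5: Delacroix $4,530; Lindqvist $3,075; Dube $870. Sum = $8,475.
Difference $8,480 − $8,475 = +$5 applied to largest allocation (Delacroix): Delacroix becomes $4,535.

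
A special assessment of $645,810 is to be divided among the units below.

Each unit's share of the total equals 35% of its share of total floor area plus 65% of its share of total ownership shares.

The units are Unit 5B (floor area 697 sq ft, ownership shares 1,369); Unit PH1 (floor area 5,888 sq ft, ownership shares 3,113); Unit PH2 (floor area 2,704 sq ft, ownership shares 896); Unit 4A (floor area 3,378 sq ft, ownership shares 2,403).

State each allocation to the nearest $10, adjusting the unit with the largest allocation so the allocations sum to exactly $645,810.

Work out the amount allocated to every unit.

Unit 5B: $86,290 · Unit PH1: $273,010 · Unit PH2: $96,590 · Unit 4A: $189,920

Totals — floor area 12,667, ownership shares 7,781.
Blended shares (35% floor area + 65% ownership shares): Unit 5B 0.1336; Unit PH1 0.4227; Unit PH2 0.1496; Unit 4A 0.2941.
Pro-rata amounts: Unit 5B 86,293.53; Unit PH1 273,010.09; Unit PH2 96,589.16; Unit 4A 189,917.22.
At nearest $10: Unit 5B $86,290; Unit PH1 $273,010; Unit PH2 $96,590; Unit 4A $189,920. Sum = $645,810.
Sum already equals the total — no adjustment.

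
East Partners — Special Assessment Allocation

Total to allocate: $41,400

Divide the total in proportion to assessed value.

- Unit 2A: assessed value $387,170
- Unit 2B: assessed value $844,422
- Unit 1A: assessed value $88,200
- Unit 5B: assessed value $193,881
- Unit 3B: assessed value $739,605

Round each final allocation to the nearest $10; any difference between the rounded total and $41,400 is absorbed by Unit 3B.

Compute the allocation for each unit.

Assessed value total: 2,253,278.
Proportional shares: Unit 2A 387,170/2,253,278 × $41,400 = 7,113.56; Unit 2B 844,422/2,253,278 × $41,400 = 15,514.76; Unit 1A 88,200/2,253,278 × $41,400 = 1,620.52; Unit 5B 193,881/2,253,278 × $41,400 = 3,562.22; Unit 3B 739,605/2,253,278 × $41,400 = 13,588.93.
Rounded to nearest $10: Unit 2A $7,110; Unit 2B $15,510; Unit 1A $1,620; Unit 5B $3,560; Unit 3B $13,590. Sum = $41,390.
Difference $41,400 − $41,390 = +$10 applied to Unit 3B: Unit 3B becomes $13,600.

Unit 2A: $7,110 | Unit 2B: $15,510 | Unit 1A: $1,620 | Unit 5B: $3,560 | Unit 3B: $13,600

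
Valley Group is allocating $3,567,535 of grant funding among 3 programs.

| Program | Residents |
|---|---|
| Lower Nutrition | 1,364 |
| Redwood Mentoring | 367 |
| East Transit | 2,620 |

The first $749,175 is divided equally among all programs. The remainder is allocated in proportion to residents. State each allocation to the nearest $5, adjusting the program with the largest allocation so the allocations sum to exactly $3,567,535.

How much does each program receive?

Lower Nutrition: $1,133,255 | Redwood Mentoring: $487,450 | East Transit: $1,946,830

$749,175 shared equally gives $249,725 per program.
Remainder $2,818,360 by residents (total 4,351): Lower Nutrition 883,530.92 → $883,530; Redwood Mentoring 237,724.23 → $237,725; East Transit 1,697,104.85 → $1,697,105.
Totals: Lower Nutrition $249,725 + $883,530 = $1,133,255; Redwood Mentoring $249,725 + $237,725 = $487,450; East Transit $249,725 + $1,697,105 = $1,946,830.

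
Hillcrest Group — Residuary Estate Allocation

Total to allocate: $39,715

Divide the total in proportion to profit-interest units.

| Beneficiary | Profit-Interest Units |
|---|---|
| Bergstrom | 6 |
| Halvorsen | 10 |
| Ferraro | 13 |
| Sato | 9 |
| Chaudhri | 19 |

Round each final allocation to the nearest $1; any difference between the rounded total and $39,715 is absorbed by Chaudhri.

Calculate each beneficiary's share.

Bergstrom: $4,181; Halvorsen: $6,968; Ferraro: $9,058; Sato: $6,271; Chaudhri: $13,237

Sum of profit-interest units: 57.
Unrounded shares: Bergstrom 6/57 × $39,715 = 4,180.53; Halvorsen 10/57 × $39,715 = 6,967.54; Ferraro 13/57 × $39,715 = 9,057.81; Sato 9/57 × $39,715 = 6,270.79; Chaudhri 19/57 × $39,715 = 13,238.33.
After rounding ($1): Bergstrom $4,181; Halvorsen $6,968; Ferraro $9,058; Sato $6,271; Chaudhri $13,238. Sum = $39,716.
Difference $39,715 − $39,716 = −$1 applied to Chaudhri: Chaudhri becomes $13,237.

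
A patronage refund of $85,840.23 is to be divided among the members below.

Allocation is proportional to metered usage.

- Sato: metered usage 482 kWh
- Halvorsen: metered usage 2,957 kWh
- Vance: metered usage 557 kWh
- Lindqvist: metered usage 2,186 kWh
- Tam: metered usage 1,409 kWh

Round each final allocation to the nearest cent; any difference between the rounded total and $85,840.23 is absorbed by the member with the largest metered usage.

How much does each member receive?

Total metered usage = 482 + 2,957 + 557 + 2,186 + 1,409 = 7,591.
Proportional shares: Sato 5,450.5323; Halvorsen 33,438.2242; Vance 6,298.6442; Lindqvist 24,719.6341; Tam 15,933.1951.
At nearest cent: Sato $5,450.53; Halvorsen $33,438.22; Vance $6,298.64; Lindqvist $24,719.63; Tam $15,933.20. Sum = $85,840.22.
Difference $85,840.23 − $85,840.22 = +$0.01 applied to largest metered usage (Halvorsen): Halvorsen becomes $33,438.23.

Sato: $5,450.53 | Halvorsen: $33,438.23 | Vance: $6,298.64 | Lindqvist: $24,719.63 | Tam: $15,933.20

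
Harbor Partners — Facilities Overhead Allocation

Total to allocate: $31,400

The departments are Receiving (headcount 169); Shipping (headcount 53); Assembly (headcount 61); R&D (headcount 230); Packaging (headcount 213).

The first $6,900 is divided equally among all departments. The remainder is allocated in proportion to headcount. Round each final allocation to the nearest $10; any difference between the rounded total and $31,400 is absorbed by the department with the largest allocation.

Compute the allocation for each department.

Equal tier: $6,900 ÷ 5 = $1,380 apiece.
Remainder $24,500 by headcount (total 726): Receiving 5,703.17 → $5,700; Shipping 1,788.57 → $1,790; Assembly 2,058.54 → $2,060; R&D 7,761.71 → $7,760; Packaging 7,188.02 → $7,190.
Totals: Receiving $1,380 + $5,700 = $7,080; Shipping $1,380 + $1,790 = $3,170; Assembly $1,380 + $2,060 = $3,440; R&D $1,380 + $7,760 = $9,140; Packaging $1,380 + $7,190 = $8,570.

Receiving: $7,080; Shipping: $3,170; Assembly: $3,440; R&D: $9,140; Packaging: $8,570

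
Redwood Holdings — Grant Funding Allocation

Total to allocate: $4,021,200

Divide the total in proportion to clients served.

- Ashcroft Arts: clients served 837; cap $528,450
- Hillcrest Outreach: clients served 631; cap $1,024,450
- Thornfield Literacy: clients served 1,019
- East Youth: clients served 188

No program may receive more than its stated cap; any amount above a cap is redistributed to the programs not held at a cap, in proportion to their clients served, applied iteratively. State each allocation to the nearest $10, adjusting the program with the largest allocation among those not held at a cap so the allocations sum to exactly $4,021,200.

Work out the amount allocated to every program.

Ashcroft Arts: $528,450 · Hillcrest Outreach: $1,024,450 · Thornfield Literacy: $2,083,840 · East Youth: $384,460

Combined clients served = 2,675.
Unconstrained shares: Ashcroft Arts 1,258,222.21; Hillcrest Outreach 948,552.22; Thornfield Literacy 1,531,814.13; East Youth 282,611.44.
Capped: Ashcroft Arts ($528,450); residual $3,492,750 reallocated over remaining clients served 1,838.
Capped: Hillcrest Outreach ($1,024,450); residual $2,468,300 reallocated over remaining clients served 1,207.
Remaining shares: Thornfield Literacy 2,083,842.34 → $2,083,840; East Youth 384,457.66 → $384,460.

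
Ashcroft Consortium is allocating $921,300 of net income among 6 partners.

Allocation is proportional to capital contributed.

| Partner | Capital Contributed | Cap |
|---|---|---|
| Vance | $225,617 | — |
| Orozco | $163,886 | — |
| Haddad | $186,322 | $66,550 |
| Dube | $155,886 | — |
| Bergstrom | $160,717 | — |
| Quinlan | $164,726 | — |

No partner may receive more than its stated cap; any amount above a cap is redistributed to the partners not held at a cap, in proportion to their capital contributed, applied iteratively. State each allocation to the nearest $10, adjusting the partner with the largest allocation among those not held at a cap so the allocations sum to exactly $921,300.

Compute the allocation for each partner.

Vance: $221,450; Orozco: $160,860; Haddad: $66,550; Dube: $153,010; Bergstrom: $157,750; Quinlan: $161,680

Sum of capital contributed: 1,057,154.
Pro-rata shares before constraints: Vance 196,623.14; Orozco 142,825.14; Haddad 162,377.91; Dube 135,853.22; Bergstrom 140,063.39; Quinlan 143,557.20.
Capped: Haddad ($66,550); balance $854,750 reallocated over remaining capital contributed 870,832.
Remaining shares: Vance 221,450.44 → $221,450; Orozco 160,859.45 → $160,860; Dube 153,007.19 → $153,010; Bergstrom 157,748.98 → $157,750; Quinlan 161,683.94 → $161,680.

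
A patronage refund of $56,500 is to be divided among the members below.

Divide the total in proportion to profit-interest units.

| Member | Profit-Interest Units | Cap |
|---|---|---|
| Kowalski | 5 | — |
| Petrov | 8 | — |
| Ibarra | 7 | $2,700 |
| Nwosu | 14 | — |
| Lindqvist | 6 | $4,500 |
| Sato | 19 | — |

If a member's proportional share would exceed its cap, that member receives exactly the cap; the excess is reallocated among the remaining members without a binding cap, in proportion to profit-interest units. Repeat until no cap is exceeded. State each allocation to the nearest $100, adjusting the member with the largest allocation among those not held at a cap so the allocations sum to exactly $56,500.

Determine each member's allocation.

Sum of profit-interest units: 59.
Unconstrained shares: Kowalski 4,788.14; Petrov 7,661.02; Ibarra 6,703.39; Nwosu 13,406.78; Lindqvist 5,745.76; Sato 18,194.92.
Cap binds for Ibarra ($2,700), Lindqvist ($4,500); remaining pool $49,300 reallocated over remaining profit-interest units 46.
Remaining shares: Kowalski 5,358.70 → $5,400; Petrov 8,573.91 → $8,600; Nwosu 15,004.35 → $15,000; Sato 20,363.04 → $20,400.
Rounding difference −$100 applied to Sato → $20,300.

Kowalski: $5,400; Petrov: $8,600; Ibarra: $2,700; Nwosu: $15,000; Lindqvist: $4,500; Sato: $20,300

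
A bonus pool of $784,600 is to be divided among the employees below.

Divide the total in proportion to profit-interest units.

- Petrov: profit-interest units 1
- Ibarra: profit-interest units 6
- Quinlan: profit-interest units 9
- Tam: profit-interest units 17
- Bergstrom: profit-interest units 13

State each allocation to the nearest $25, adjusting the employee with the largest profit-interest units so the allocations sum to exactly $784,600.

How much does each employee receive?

Petrov: $17,050; Ibarra: $102,350; Quinlan: $153,500; Tam: $289,975; Bergstrom: $221,725

Sum of profit-interest units: 46.
Unrounded shares: Petrov 1/46 × $784,600 = 17,056.52; Ibarra 6/46 × $784,600 = 102,339.13; Quinlan 9/46 × $784,600 = 153,508.70; Tam 17/46 × $784,600 = 289,960.87; Bergstrom 13/46 × $784,600 = 221,734.78.
After rounding ($25): Petrov $17,050; Ibarra $102,350; Quinlan $153,500; Tam $289,950; Bergstrom $221,725. Sum = $784,575.
Difference $784,600 − $784,575 = +$25 applied to largest profit-interest units (Tam): Tam becomes $289,975.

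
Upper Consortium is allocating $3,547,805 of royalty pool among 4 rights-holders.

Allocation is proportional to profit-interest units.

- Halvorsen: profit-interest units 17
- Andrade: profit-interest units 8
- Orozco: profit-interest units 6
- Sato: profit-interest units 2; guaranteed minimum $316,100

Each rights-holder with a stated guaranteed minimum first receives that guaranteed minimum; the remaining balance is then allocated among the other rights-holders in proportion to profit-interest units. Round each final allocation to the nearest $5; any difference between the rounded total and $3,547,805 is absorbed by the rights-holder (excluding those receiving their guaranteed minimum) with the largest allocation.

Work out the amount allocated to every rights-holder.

Minimums first: Sato $316,100. Residual $3,231,705.
Residual split over remaining profit-interest units 31: Halvorsen 1,772,225.32 → $1,772,225; Andrade 833,988.39 → $833,990; Orozco 625,491.29 → $625,490.

Halvorsen: $1,772,225; Andrade: $833,990; Orozco: $625,490; Sato: $316,100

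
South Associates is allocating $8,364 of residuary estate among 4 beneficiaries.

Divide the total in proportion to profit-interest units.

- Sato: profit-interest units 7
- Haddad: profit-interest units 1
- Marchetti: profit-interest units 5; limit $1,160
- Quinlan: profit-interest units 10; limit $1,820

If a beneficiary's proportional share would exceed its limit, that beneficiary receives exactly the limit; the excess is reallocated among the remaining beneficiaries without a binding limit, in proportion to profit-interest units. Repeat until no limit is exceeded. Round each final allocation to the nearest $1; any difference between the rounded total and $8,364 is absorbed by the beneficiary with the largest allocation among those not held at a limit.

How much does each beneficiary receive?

Sato: $4,711 · Haddad: $673 · Marchetti: $1,160 · Quinlan: $1,820

Profit-interest units total: 23.
Unconstrained shares: Sato 2,545.57; Haddad 363.65; Marchetti 1,818.26; Quinlan 3,636.52.
Cap binds for Marchetti ($1,160), Quinlan ($1,820); residual $5,384 reallocated over remaining profit-interest units 8.
Redistributed shares: Sato 4,711.00 → $4,711; Haddad 673.00 → $673.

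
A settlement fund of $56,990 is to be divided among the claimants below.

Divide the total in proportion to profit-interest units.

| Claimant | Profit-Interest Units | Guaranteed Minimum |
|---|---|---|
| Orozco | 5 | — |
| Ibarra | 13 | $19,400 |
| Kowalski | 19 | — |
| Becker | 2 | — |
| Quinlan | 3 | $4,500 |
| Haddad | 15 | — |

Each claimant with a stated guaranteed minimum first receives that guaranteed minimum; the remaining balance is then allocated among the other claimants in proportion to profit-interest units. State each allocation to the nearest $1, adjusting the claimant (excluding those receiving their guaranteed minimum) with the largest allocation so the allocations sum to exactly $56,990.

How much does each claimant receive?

Orozco: $4,035 · Ibarra: $19,400 · Kowalski: $15,335 · Becker: $1,614 · Quinlan: $4,500 · Haddad: $12,106

Minimums first: Ibarra $19,400; Quinlan $4,500. Remaining pool $33,090.
Remaining pool split over remaining profit-interest units 41: Orozco 4,035.37 → $4,035; Kowalski 15,334.39 → $15,334; Becker 1,614.15 → $1,614; Haddad 12,106.10 → $12,106.
Rounding difference +$1 applied to Kowalski → $15,335.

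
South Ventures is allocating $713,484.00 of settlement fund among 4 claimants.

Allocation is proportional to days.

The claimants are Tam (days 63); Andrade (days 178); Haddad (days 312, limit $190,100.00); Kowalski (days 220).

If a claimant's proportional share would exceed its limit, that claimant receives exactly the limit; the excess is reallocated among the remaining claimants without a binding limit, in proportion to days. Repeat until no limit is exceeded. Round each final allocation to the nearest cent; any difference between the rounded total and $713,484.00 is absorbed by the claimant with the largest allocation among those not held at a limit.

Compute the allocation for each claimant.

Combined days = 773.
Pro-rata shares before constraints: Tam 58,149.4075; Andrade 164,295.1514; Haddad 287,978.0181; Kowalski 203,061.4230.
Capped: Haddad ($190,100.00); balance $523,384.00 reallocated over remaining days 461.
Redistributed shares: Tam 71,525.3623 → $71,525.36; Andrade 202,087.5315 → $202,087.53; Kowalski 249,771.1063 → $249,771.11.

Tam: $71,525.36; Andrade: $202,087.53; Haddad: $190,100.00; Kowalski: $249,771.11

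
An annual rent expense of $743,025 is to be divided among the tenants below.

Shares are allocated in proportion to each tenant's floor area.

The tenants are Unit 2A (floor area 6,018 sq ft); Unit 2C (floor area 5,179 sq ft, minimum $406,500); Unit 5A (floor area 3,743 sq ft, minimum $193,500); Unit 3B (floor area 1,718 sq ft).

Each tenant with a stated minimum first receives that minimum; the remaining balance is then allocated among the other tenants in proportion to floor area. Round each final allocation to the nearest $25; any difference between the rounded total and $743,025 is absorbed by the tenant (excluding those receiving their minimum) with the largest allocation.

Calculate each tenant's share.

Unit 2A: $111,250 · Unit 2C: $406,500 · Unit 5A: $193,500 · Unit 3B: $31,775

Fund the minimums — Unit 2C $406,500; Unit 5A $193,500. Remaining pool $143,025.
Remaining pool split over remaining floor area 7,736: Unit 2A 111,262.21 → $111,250; Unit 3B 31,762.79 → $31,775.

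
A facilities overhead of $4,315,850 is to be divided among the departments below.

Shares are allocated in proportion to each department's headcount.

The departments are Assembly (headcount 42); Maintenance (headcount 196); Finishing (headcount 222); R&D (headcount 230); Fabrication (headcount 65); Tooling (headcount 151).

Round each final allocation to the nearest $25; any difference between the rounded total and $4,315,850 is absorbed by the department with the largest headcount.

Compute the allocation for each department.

Headcount total: 42 + 196 + 222 + 230 + 65 + 151 = 906.
Pro-rata amounts: Assembly 200,072.52; Maintenance 933,671.74; Finishing 1,057,526.16; R&D 1,095,635.21; Fabrication 309,636.04; Tooling 719,308.33.
After rounding ($25): Assembly $200,075; Maintenance $933,675; Finishing $1,057,525; R&D $1,095,625; Fabrication $309,625; Tooling $719,300. Sum = $4,315,825.
Difference $4,315,850 − $4,315,825 = +$25 applied to largest headcount (R&D): R&D becomes $1,095,650.

Assembly: $200,075; Maintenance: $933,675; Finishing: $1,057,525; R&D: $1,095,650; Fabrication: $309,625; Tooling: $719,300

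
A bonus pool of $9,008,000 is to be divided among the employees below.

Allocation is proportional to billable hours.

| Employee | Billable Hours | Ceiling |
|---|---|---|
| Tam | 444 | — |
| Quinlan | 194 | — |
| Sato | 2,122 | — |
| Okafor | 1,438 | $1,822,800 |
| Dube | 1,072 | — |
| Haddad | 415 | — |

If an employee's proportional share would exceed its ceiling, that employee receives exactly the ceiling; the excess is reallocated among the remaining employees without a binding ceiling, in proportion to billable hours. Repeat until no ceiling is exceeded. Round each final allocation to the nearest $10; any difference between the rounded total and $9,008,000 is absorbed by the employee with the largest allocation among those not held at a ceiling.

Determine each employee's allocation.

Sum of billable hours: 5,685.
Pro-rata shares before constraints: Tam 703,527.18; Quinlan 307,397.01; Sato 3,362,352.86; Okafor 2,278,540.72; Dube 1,698,606.16; Haddad 657,576.08.
Cap binds for Okafor ($1,822,800); residual $7,185,200 reallocated over remaining billable hours 4,247.
Shares after redistribution: Tam 751,172.31 → $751,170; Quinlan 328,214.93 → $328,210; Sato 3,590,062.26 → $3,590,060; Dube 1,813,641.25 → $1,813,640; Haddad 702,109.25 → $702,110.
Rounding difference +$10 applied to Sato → $3,590,070.

Tam: $751,170 · Quinlan: $328,210 · Sato: $3,590,070 · Okafor: $1,822,800 · Dube: $1,813,640 · Haddad: $702,110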